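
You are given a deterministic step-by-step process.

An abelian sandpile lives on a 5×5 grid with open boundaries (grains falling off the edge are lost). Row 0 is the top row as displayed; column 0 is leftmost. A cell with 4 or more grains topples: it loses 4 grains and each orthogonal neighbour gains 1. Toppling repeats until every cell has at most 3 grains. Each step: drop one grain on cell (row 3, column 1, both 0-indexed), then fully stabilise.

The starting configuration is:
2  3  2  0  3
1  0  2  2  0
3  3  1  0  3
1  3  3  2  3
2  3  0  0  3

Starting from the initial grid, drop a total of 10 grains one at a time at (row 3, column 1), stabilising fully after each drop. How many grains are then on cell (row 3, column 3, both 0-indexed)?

0) 2  3  2  0  3
1  0  2  2  0
3  3  1  0  3
1  3  3  2  3
2  3  0  0  3
1) 2  3  2  0  3
2  1  2  2  0
0  1  3  0  3
3  3  0  3  3
3  0  2  0  3
2) 2  3  2  0  3
2  1  2  2  0
1  2  3  0  3
1  1  1  3  3
0  2  2  0  3
3) 2  3  2  0  3
2  1  2  2  0
1  2  3  0  3
1  2  1  3  3
0  2  2  0  3
4) 2  3  2  0  3
2  1  2  2  0
1  2  3  0  3
1  3  1  3  3
0  2  2  0  3
5) 2  3  2  0  3
2  1  2  2  0
1  3  3  0  3
2  0  2  3  3
0  3  2  0  3
6) 2  3  2  0  3
2  1  2  2  0
1  3  3  0  3
2  1  2  3  3
0  3  2  0  3
7) 2  3  2  0  3
2  1  2  2  0
1  3  3  0  3
2  2  2  3  3
0  3  2  0  3
8) 2  3  2  0  3
2  1  2  2  0
1  3  3  0  3
2  3  2  3  3
0  3  2  0  3
9) 2  3  2  0  3
2  2  3  2  1
2  1  1  3  0
3  3  2  1  2
1  1  0  3  0
10) 2  3  2  0  3
2  2  3  2  1
3  2  1  3  0
0  1  3  1  2
2  2  0  3  0

1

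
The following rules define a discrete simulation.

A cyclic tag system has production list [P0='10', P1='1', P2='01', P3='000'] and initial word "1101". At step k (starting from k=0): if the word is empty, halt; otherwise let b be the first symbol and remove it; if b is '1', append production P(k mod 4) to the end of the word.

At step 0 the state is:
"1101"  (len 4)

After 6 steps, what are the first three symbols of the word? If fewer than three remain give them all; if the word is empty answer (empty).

step 0: "1101"  (len 4)
step 1: "10110"  (len 5)
step 2: "01101"  (len 5)
step 3: "1101"  (len 4)
step 4: "101000"  (len 6)
step 5: "0100010"  (len 7)
step 6: "100010"  (len 6)

100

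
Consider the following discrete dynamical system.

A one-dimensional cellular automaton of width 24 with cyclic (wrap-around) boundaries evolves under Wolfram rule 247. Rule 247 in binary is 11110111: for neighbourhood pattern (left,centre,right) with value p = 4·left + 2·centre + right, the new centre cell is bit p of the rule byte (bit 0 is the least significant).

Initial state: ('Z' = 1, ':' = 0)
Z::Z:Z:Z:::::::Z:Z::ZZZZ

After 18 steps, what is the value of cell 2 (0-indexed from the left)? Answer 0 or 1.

step 0: Z::Z:Z:Z:::::::Z:Z::ZZZZ
step 1: ZZZZZZZZZZZZZZZZZZZZ:ZZZ
step 2: ZZZZZZZZZZZZZZZZZZZZZ:ZZ
step 3: ZZZZZZZZZZZZZZZZZZZZZZ:Z
step 4: ZZZZZZZZZZZZZZZZZZZZZZZ:
step 5: :ZZZZZZZZZZZZZZZZZZZZZZZ
step 6: Z:ZZZZZZZZZZZZZZZZZZZZZZ
step 7: ZZ:ZZZZZZZZZZZZZZZZZZZZZ
step 8: ZZZ:ZZZZZZZZZZZZZZZZZZZZ
step 9: ZZZZ:ZZZZZZZZZZZZZZZZZZZ
step 10: ZZZZZ:ZZZZZZZZZZZZZZZZZZ
step 11: ZZZZZZ:ZZZZZZZZZZZZZZZZZ
step 12: ZZZZZZZ:ZZZZZZZZZZZZZZZZ
step 13: ZZZZZZZZ:ZZZZZZZZZZZZZZZ
step 14: ZZZZZZZZZ:ZZZZZZZZZZZZZZ
step 15: ZZZZZZZZZZ:ZZZZZZZZZZZZZ
step 16: ZZZZZZZZZZZ:ZZZZZZZZZZZZ
step 17: ZZZZZZZZZZZZ:ZZZZZZZZZZZ
step 18: ZZZZZZZZZZZZZ:ZZZZZZZZZZ

1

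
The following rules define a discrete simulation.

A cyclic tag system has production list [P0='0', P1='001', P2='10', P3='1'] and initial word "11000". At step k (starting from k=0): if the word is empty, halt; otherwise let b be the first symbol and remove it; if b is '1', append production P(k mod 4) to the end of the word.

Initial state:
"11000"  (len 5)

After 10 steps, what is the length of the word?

gen 0: "11000"  (len 5)
gen 1: "10000"  (len 5)
gen 2: "0000001"  (len 7)
gen 3: "000001"  (len 6)
gen 4: "00001"  (len 5)
gen 5: "0001"  (len 4)
gen 6: "001"  (len 3)
gen 7: "01"  (len 2)
gen 8: "1"  (len 1)
gen 9: "0"  (len 1)
gen 10: (halted — word empty)

0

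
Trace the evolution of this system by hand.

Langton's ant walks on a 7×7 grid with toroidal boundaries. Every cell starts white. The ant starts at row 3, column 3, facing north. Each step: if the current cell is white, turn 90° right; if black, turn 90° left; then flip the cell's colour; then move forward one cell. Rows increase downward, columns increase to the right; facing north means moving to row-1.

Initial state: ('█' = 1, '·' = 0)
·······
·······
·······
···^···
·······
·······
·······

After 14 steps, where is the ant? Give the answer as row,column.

gen 0: ·······
·······
·······
···^···
·······
·······
·······
gen 1: ·······
·······
·······
···█>··
·······
·······
·······
gen 2: ·······
·······
·······
···██··
····v··
·······
·······
gen 3: ·······
·······
·······
···██··
···<█··
·······
·······
gen 4: ·······
·······
·······
···^█··
···██··
·······
·······
gen 5: ·······
·······
·······
··<·█··
···██··
·······
·······
gen 6: ·······
·······
··^····
··█·█··
···██··
·······
·······
gen 7: ·······
·······
··█>···
··█·█··
···██··
·······
·······
gen 8: ·······
·······
··██···
··█v█··
···██··
·······
·······
gen 9: ·······
·······
··██···
··<██··
···██··
·······
·······
gen 10: ·······
·······
··██···
···██··
··v██··
·······
·······
gen 11: ·······
·······
··██···
···██··
·<███··
·······
·······
gen 12: ·······
·······
··██···
·^·██··
·████··
·······
·······
gen 13: ·······
·······
··██···
·█>██··
·████··
·······
·······
gen 14: ·······
·······
··██···
·████··
·█v██··
·······
·······

4,2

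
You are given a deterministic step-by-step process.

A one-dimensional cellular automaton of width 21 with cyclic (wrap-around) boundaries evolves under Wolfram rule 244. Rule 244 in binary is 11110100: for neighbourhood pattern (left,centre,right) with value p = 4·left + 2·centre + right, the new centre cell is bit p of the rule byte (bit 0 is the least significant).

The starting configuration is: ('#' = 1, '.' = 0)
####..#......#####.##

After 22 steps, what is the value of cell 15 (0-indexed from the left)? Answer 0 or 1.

1

gen 0: ####..#......#####.##
gen 1: #####.##......#####.#
gen 2: ######.##......#####.
gen 3: .######.##......#####
gen 4: #.######.##......####
gen 5: ##.######.##......###
gen 6: ###.######.##......##
gen 7: ####.######.##......#
gen 8: #####.######.##......
gen 9: .#####.######.##.....
gen 10: ..#####.######.##....
gen 11: ...#####.######.##...
gen 12: ....#####.######.##..
gen 13: .....#####.######.##.
gen 14: ......#####.######.##
gen 15: #......#####.######.#
gen 16: ##......#####.######.
gen 17: .##......#####.######
gen 18: #.##......#####.#####
gen 19: ##.##......#####.####
gen 20: ###.##......#####.###
gen 21: ####.##......#####.##
gen 22: #####.##......#####.#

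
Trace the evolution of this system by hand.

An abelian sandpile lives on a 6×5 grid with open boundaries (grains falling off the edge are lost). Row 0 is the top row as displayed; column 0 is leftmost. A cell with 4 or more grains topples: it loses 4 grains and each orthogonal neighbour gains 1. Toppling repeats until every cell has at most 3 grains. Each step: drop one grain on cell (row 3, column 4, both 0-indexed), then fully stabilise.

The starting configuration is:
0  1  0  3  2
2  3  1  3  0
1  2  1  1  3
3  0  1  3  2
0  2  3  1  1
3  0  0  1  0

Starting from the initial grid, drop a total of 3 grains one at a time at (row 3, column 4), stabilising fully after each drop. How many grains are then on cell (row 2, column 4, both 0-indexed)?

0

step 0: 0  1  0  3  2
2  3  1  3  0
1  2  1  1  3
3  0  1  3  2
0  2  3  1  1
3  0  0  1  0
step 1: 0  1  0  3  2
2  3  1  3  0
1  2  1  1  3
3  0  1  3  3
0  2  3  1  1
3  0  0  1  0
step 2: 0  1  0  3  2
2  3  1  3  1
1  2  1  3  0
3  0  2  0  2
0  2  3  2  2
3  0  0  1  0
step 3: 0  1  0  3  2
2  3  1  3  1
1  2  1  3  0
3  0  2  0  3
0  2  3  2  2
3  0  0  1  0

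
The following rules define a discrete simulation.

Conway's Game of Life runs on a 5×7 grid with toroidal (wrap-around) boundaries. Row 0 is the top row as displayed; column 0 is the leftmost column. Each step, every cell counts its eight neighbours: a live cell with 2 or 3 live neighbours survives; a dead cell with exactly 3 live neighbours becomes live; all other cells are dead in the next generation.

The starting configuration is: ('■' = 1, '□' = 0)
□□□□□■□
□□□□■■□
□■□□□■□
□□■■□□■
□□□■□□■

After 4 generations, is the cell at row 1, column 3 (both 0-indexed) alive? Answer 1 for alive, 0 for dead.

1

k=0  □□□□□■□
□□□□■■□
□■□□□■□
□□■■□□■
□□□■□□■
k=1  □□□□□■■
□□□□■■■
□□■■□■■
■□■■■■■
□□■■■■■
k=2  ■□□□□□□
■□□■□□□
□■■□□□□
■□□□□□□
□■■□□□□
k=3  ■□■□□□□
■□■□□□□
■■■□□□□
■□□□□□□
■■□□□□□
k=4  ■□■□□□■
■□■■□□■
■□■□□□■
□□■□□□■
■□□□□□■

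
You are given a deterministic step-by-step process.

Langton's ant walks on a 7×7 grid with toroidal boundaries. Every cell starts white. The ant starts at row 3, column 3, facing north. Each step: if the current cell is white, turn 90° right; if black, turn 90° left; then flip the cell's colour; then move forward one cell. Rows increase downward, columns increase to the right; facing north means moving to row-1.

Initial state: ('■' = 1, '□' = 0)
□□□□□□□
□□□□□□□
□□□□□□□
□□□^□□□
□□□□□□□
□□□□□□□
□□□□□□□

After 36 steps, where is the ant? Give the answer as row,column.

0,3

step 0: □□□□□□□
□□□□□□□
□□□□□□□
□□□^□□□
□□□□□□□
□□□□□□□
□□□□□□□
step 1: □□□□□□□
□□□□□□□
□□□□□□□
□□□■>□□
□□□□□□□
□□□□□□□
□□□□□□□
step 2: □□□□□□□
□□□□□□□
□□□□□□□
□□□■■□□
□□□□v□□
□□□□□□□
□□□□□□□
step 3: □□□□□□□
□□□□□□□
□□□□□□□
□□□■■□□
□□□<■□□
□□□□□□□
□□□□□□□
step 4: □□□□□□□
□□□□□□□
□□□□□□□
□□□^■□□
□□□■■□□
□□□□□□□
□□□□□□□
step 5: □□□□□□□
□□□□□□□
□□□□□□□
□□<□■□□
□□□■■□□
□□□□□□□
□□□□□□□
step 6: □□□□□□□
□□□□□□□
□□^□□□□
□□■□■□□
□□□■■□□
□□□□□□□
□□□□□□□
step 7: □□□□□□□
□□□□□□□
□□■>□□□
□□■□■□□
□□□■■□□
□□□□□□□
□□□□□□□
step 8: □□□□□□□
□□□□□□□
□□■■□□□
□□■v■□□
□□□■■□□
□□□□□□□
□□□□□□□
step 9: □□□□□□□
□□□□□□□
□□■■□□□
□□<■■□□
□□□■■□□
□□□□□□□
□□□□□□□
step 10: □□□□□□□
□□□□□□□
□□■■□□□
□□□■■□□
□□v■■□□
□□□□□□□
□□□□□□□
step 11: □□□□□□□
□□□□□□□
□□■■□□□
□□□■■□□
□<■■■□□
□□□□□□□
□□□□□□□
step 12: □□□□□□□
□□□□□□□
□□■■□□□
□^□■■□□
□■■■■□□
□□□□□□□
□□□□□□□
step 13: □□□□□□□
□□□□□□□
□□■■□□□
□■>■■□□
□■■■■□□
□□□□□□□
□□□□□□□
step 14: □□□□□□□
□□□□□□□
□□■■□□□
□■■■■□□
□■v■■□□
□□□□□□□
□□□□□□□
step 15: □□□□□□□
□□□□□□□
□□■■□□□
□■■■■□□
□■□>■□□
□□□□□□□
□□□□□□□
step 16: □□□□□□□
□□□□□□□
□□■■□□□
□■■^■□□
□■□□■□□
□□□□□□□
□□□□□□□
step 17: □□□□□□□
□□□□□□□
□□■■□□□
□■<□■□□
□■□□■□□
□□□□□□□
□□□□□□□
step 18: □□□□□□□
□□□□□□□
□□■■□□□
□■□□■□□
□■v□■□□
□□□□□□□
□□□□□□□
step 19: □□□□□□□
□□□□□□□
□□■■□□□
□■□□■□□
□<■□■□□
□□□□□□□
□□□□□□□
step 20: □□□□□□□
□□□□□□□
□□■■□□□
□■□□■□□
□□■□■□□
□v□□□□□
□□□□□□□
step 21: □□□□□□□
□□□□□□□
□□■■□□□
□■□□■□□
□□■□■□□
<■□□□□□
□□□□□□□
step 22: □□□□□□□
□□□□□□□
□□■■□□□
□■□□■□□
^□■□■□□
■■□□□□□
□□□□□□□
step 23: □□□□□□□
□□□□□□□
□□■■□□□
□■□□■□□
■>■□■□□
■■□□□□□
□□□□□□□
step 24: □□□□□□□
□□□□□□□
□□■■□□□
□■□□■□□
■■■□■□□
■v□□□□□
□□□□□□□
step 25: □□□□□□□
□□□□□□□
□□■■□□□
□■□□■□□
■■■□■□□
■□>□□□□
□□□□□□□
step 26: □□□□□□□
□□□□□□□
□□■■□□□
□■□□■□□
■■■□■□□
■□■□□□□
□□v□□□□
step 27: □□□□□□□
□□□□□□□
□□■■□□□
□■□□■□□
■■■□■□□
■□■□□□□
□<■□□□□
step 28: □□□□□□□
□□□□□□□
□□■■□□□
□■□□■□□
■■■□■□□
■^■□□□□
□■■□□□□
step 29: □□□□□□□
□□□□□□□
□□■■□□□
□■□□■□□
■■■□■□□
■■>□□□□
□■■□□□□
step 30: □□□□□□□
□□□□□□□
□□■■□□□
□■□□■□□
■■^□■□□
■■□□□□□
□■■□□□□
step 31: □□□□□□□
□□□□□□□
□□■■□□□
□■□□■□□
■<□□■□□
■■□□□□□
□■■□□□□
step 32: □□□□□□□
□□□□□□□
□□■■□□□
□■□□■□□
■□□□■□□
■v□□□□□
□■■□□□□
step 33: □□□□□□□
□□□□□□□
□□■■□□□
□■□□■□□
■□□□■□□
■□>□□□□
□■■□□□□
step 34: □□□□□□□
□□□□□□□
□□■■□□□
□■□□■□□
■□□□■□□
■□■□□□□
□■v□□□□
step 35: □□□□□□□
□□□□□□□
□□■■□□□
□■□□■□□
■□□□■□□
■□■□□□□
□■□>□□□
step 36: □□□v□□□
□□□□□□□
□□■■□□□
□■□□■□□
■□□□■□□
■□■□□□□
□■□■□□□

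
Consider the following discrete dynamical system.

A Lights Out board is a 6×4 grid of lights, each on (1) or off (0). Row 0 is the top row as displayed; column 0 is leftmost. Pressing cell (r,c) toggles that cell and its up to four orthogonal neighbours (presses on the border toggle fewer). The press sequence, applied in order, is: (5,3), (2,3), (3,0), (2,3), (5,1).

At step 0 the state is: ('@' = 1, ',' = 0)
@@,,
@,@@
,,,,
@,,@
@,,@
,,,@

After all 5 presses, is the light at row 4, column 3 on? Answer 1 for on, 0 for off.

t=0: @@,,
@,@@
,,,,
@,,@
@,,@
,,,@
t=1: @@,,
@,@@
,,,,
@,,@
@,,,
,,@,
t=2: @@,,
@,@,
,,@@
@,,,
@,,,
,,@,
t=3: @@,,
@,@,
@,@@
,@,,
,,,,
,,@,
t=4: @@,,
@,@@
@,,,
,@,@
,,,,
,,@,
t=5: @@,,
@,@@
@,,,
,@,@
,@,,
@@,,

0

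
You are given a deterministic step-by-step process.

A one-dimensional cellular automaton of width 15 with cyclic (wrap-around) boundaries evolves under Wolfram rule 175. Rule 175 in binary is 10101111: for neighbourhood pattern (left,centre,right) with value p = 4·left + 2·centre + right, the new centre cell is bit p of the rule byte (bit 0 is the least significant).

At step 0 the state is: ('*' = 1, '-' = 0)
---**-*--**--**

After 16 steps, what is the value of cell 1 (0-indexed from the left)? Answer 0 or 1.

1

step 0: ---**-*--**--**
step 1: -***-**-**--**-
step 2: ***-**-**--**--
step 3: **-**-**--**--*
step 4: *-**-**--**--**
step 5: -**-**--**--***
step 6: **-**--**--***-
step 7: *-**--**--***-*
step 8: -**--**--***-**
step 9: **--**--***-**-
step 10: *--**--***-**-*
step 11: --**--***-**-**
step 12: -**--***-**-**-
step 13: **--***-**-**--
step 14: *--***-**-**--*
step 15: --***-**-**--**
step 16: -***-**-**--**-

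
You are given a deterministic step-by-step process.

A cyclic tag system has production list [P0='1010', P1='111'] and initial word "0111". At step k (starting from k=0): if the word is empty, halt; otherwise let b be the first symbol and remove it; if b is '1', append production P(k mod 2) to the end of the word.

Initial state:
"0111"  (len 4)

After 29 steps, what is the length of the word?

k=0  "0111"  (len 4)
k=1  "111"  (len 3)
k=2  "11111"  (len 5)
k=3  "11111010"  (len 8)
k=4  "1111010111"  (len 10)
k=5  "1110101111010"  (len 13)
k=6  "110101111010111"  (len 15)
k=7  "101011110101111010"  (len 18)
k=8  "01011110101111010111"  (len 20)
k=9  "1011110101111010111"  (len 19)
k=10  "011110101111010111111"  (len 21)
k=11  "11110101111010111111"  (len 20)
k=12  "1110101111010111111111"  (len 22)
k=13  "1101011110101111111111010"  (len 25)
k=14  "101011110101111111111010111"  (len 27)
k=15  "010111101011111111110101111010"  (len 30)
k=16  "10111101011111111110101111010"  (len 29)
k=17  "01111010111111111101011110101010"  (len 32)
k=18  "1111010111111111101011110101010"  (len 31)
k=19  "1110101111111111010111101010101010"  (len 34)
k=20  "110101111111111010111101010101010111"  (len 36)
k=21  "101011111111110101111010101010101111010"  (len 39)
k=22  "01011111111110101111010101010101111010111"  (len 41)
k=23  "1011111111110101111010101010101111010111"  (len 40)
k=24  "011111111110101111010101010101111010111111"  (len 42)
k=25  "11111111110101111010101010101111010111111"  (len 41)
k=26  "1111111110101111010101010101111010111111111"  (len 43)
k=27  "1111111101011110101010101011110101111111111010"  (len 46)
k=28  "111111101011110101010101011110101111111111010111"  (len 48)
k=29  "111111010111101010101010111101011111111110101111010"  (len 51)

51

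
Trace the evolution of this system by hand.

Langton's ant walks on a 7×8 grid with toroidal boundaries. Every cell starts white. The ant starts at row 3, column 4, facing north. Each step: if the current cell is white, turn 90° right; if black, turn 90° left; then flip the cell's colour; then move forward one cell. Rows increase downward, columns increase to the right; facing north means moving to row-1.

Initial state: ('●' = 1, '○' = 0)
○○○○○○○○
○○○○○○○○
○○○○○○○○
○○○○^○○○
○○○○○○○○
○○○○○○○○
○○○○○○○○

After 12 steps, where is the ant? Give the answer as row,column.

step 0: ○○○○○○○○
○○○○○○○○
○○○○○○○○
○○○○^○○○
○○○○○○○○
○○○○○○○○
○○○○○○○○
step 1: ○○○○○○○○
○○○○○○○○
○○○○○○○○
○○○○●>○○
○○○○○○○○
○○○○○○○○
○○○○○○○○
step 2: ○○○○○○○○
○○○○○○○○
○○○○○○○○
○○○○●●○○
○○○○○v○○
○○○○○○○○
○○○○○○○○
step 3: ○○○○○○○○
○○○○○○○○
○○○○○○○○
○○○○●●○○
○○○○<●○○
○○○○○○○○
○○○○○○○○
step 4: ○○○○○○○○
○○○○○○○○
○○○○○○○○
○○○○^●○○
○○○○●●○○
○○○○○○○○
○○○○○○○○
step 5: ○○○○○○○○
○○○○○○○○
○○○○○○○○
○○○<○●○○
○○○○●●○○
○○○○○○○○
○○○○○○○○
step 6: ○○○○○○○○
○○○○○○○○
○○○^○○○○
○○○●○●○○
○○○○●●○○
○○○○○○○○
○○○○○○○○
step 7: ○○○○○○○○
○○○○○○○○
○○○●>○○○
○○○●○●○○
○○○○●●○○
○○○○○○○○
○○○○○○○○
step 8: ○○○○○○○○
○○○○○○○○
○○○●●○○○
○○○●v●○○
○○○○●●○○
○○○○○○○○
○○○○○○○○
step 9: ○○○○○○○○
○○○○○○○○
○○○●●○○○
○○○<●●○○
○○○○●●○○
○○○○○○○○
○○○○○○○○
step 10: ○○○○○○○○
○○○○○○○○
○○○●●○○○
○○○○●●○○
○○○v●●○○
○○○○○○○○
○○○○○○○○
step 11: ○○○○○○○○
○○○○○○○○
○○○●●○○○
○○○○●●○○
○○<●●●○○
○○○○○○○○
○○○○○○○○
step 12: ○○○○○○○○
○○○○○○○○
○○○●●○○○
○○^○●●○○
○○●●●●○○
○○○○○○○○
○○○○○○○○

3,2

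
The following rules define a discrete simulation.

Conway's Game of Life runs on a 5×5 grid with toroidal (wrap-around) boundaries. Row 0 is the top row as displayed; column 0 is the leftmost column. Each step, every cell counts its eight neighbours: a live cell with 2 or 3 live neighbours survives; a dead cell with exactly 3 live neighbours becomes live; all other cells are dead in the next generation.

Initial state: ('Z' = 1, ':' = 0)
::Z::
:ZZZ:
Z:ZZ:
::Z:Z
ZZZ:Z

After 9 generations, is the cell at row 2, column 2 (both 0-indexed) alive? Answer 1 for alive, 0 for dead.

step 0: ::Z::
:ZZZ:
Z:ZZ:
::Z:Z
ZZZ:Z
step 1: ::::Z
::::Z
Z::::
:::::
Z:Z:Z
step 2: ::::Z
Z:::Z
:::::
ZZ::Z
Z::ZZ
step 3: :::::
Z:::Z
:Z:::
:Z:Z:
:Z:Z:
step 4: Z:::Z
Z::::
:ZZ:Z
ZZ:::
:::::
step 5: Z:::Z
:::Z:
::Z:Z
ZZZ::
:Z::Z
step 6: Z::ZZ
Z::Z:
Z:Z:Z
::Z:Z
::ZZZ
step 7: ZZ:::
::Z::
Z:Z::
::Z::
:ZZ::
step 8: Z::::
Z:Z::
::ZZ:
::ZZ:
Z:Z::
step 9: Z:::Z
::ZZZ
::::Z
::::Z
::ZZZ

0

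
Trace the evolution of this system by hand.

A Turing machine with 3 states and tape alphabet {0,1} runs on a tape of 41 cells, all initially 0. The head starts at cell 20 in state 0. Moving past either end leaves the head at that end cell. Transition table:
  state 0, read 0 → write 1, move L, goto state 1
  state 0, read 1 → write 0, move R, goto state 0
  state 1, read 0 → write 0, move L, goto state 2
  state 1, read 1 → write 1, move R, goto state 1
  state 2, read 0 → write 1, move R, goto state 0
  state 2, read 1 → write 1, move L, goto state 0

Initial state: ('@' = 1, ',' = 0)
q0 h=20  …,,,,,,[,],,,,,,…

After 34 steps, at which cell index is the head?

k=0  q0 h=20  …,,,,,,[,],,,,,,…
k=1  q1 h=19  …,,,,,,[,]@,,,,,…
k=2  q2 h=18  …,,,,,,[,],@,,,,…
k=3  q0 h=19  …,,,,,@[,]@,,,,,…
k=4  q1 h=18  …,,,,,,[@]@@,,,,…
k=5  q1 h=19  …,,,,,@[@]@,,,,,…
k=6  q1 h=20  …,,,,@@[@],,,,,,…
k=7  q1 h=21  …,,,@@@[,],,,,,,…
k=8  q2 h=20  …,,,,@@[@],,,,,,…
k=9  q0 h=19  …,,,,,@[@]@,,,,,…
k=10  q0 h=20  …,,,,@,[@],,,,,,…
k=11  q0 h=21  …,,,@,,[,],,,,,,…
k=12  q1 h=20  …,,,,@,[,]@,,,,,…
k=13  q2 h=19  …,,,,,@[,],@,,,,…
k=14  q0 h=20  …,,,,@@[,]@,,,,,…
k=15  q1 h=19  …,,,,,@[@]@@,,,,…
k=16  q1 h=20  …,,,,@@[@]@,,,,,…
k=17  q1 h=21  …,,,@@@[@],,,,,,…
k=18  q1 h=22  …,,@@@@[,],,,,,,…
k=19  q2 h=21  …,,,@@@[@],,,,,,…
k=20  q0 h=20  …,,,,@@[@]@,,,,,…
k=21  q0 h=21  …,,,@@,[@],,,,,,…
k=22  q0 h=22  …,,@@,,[,],,,,,,…
k=23  q1 h=21  …,,,@@,[,]@,,,,,…
k=24  q2 h=20  …,,,,@@[,],@,,,,…
k=25  q0 h=21  …,,,@@@[,]@,,,,,…
k=26  q1 h=20  …,,,,@@[@]@@,,,,…
k=27  q1 h=21  …,,,@@@[@]@,,,,,…
k=28  q1 h=22  …,,@@@@[@],,,,,,…
k=29  q1 h=23  …,@@@@@[,],,,,,,…
k=30  q2 h=22  …,,@@@@[@],,,,,,…
k=31  q0 h=21  …,,,@@@[@]@,,,,,…
k=32  q0 h=22  …,,@@@,[@],,,,,,…
k=33  q0 h=23  …,@@@,,[,],,,,,,…
k=34  q1 h=22  …,,@@@,[,]@,,,,,…

22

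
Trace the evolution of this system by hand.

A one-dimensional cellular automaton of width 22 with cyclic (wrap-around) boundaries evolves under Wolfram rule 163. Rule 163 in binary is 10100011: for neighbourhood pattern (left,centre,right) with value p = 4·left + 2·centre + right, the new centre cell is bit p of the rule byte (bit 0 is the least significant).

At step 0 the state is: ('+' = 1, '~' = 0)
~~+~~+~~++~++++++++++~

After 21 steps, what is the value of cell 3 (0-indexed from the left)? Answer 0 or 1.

0

k=0  ~~+~~+~~++~++++++++++~
k=1  ++~~+~~+~~+~++++++++~~
k=2  ~~~+~~+~~+~+~++++++~~+
k=3  ~++~~+~~+~+~+~++++~~+~
k=4  +~~~+~~+~+~+~+~++~~+~~
k=5  ~~++~~+~+~+~+~+~~~+~~+
k=6  ~+~~~+~+~+~+~+~~++~~+~
k=7  +~~++~+~+~+~+~~+~~~+~~
k=8  ~~+~~+~+~+~+~~+~~++~~+
k=9  ~+~~+~+~+~+~~+~~+~~~+~
k=10  +~~+~+~+~+~~+~~+~~++~~
k=11  ~~+~+~+~+~~+~~+~~+~~~+
k=12  ~+~+~+~+~~+~~+~~+~~++~
k=13  +~+~+~+~~+~~+~~+~~+~~~
k=14  ~+~+~+~~+~~+~~+~~+~~++
k=15  +~+~+~~+~~+~~+~~+~~+~~
k=16  ~+~+~~+~~+~~+~~+~~+~~+
k=17  +~+~~+~~+~~+~~+~~+~~+~
k=18  ~+~~+~~+~~+~~+~~+~~+~+
k=19  +~~+~~+~~+~~+~~+~~+~+~
k=20  ~~+~~+~~+~~+~~+~~+~+~+
k=21  ~+~~+~~+~~+~~+~~+~+~+~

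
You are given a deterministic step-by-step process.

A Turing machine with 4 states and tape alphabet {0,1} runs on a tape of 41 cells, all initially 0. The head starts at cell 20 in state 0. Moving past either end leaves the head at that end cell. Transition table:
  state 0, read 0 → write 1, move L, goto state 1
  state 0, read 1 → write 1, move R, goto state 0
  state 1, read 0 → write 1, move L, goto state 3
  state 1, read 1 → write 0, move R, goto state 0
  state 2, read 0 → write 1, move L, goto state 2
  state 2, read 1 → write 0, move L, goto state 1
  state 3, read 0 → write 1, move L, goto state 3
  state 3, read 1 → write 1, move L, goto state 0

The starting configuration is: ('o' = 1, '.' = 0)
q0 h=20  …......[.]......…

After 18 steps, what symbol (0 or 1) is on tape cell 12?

1

gen 0: q0 h=20  …......[.]......…
gen 1: q1 h=19  …......[.]o.....…
gen 2: q3 h=18  …......[.]oo....…
gen 3: q3 h=17  …......[.]ooo...…
gen 4: q3 h=16  …......[.]oooo..…
gen 5: q3 h=15  …......[.]ooooo.…
gen 6: q3 h=14  …......[.]oooooo…
gen 7: q3 h=13  …......[.]oooooo…
gen 8: q3 h=12  …......[.]oooooo…
gen 9: q3 h=11  …......[.]oooooo…
gen 10: q3 h=10  …......[.]oooooo…
gen 11: q3 h= 9  …......[.]oooooo…
gen 12: q3 h= 8  …......[.]oooooo…
gen 13: q3 h= 7  …......[.]oooooo…
gen 14: q3 h= 6  |......[.]oooooo…
gen 15: q3 h= 5  |.....[.]oooooo…
gen 16: q3 h= 4  |....[.]oooooo…
gen 17: q3 h= 3  |...[.]oooooo…
gen 18: q3 h= 2  |..[.]oooooo…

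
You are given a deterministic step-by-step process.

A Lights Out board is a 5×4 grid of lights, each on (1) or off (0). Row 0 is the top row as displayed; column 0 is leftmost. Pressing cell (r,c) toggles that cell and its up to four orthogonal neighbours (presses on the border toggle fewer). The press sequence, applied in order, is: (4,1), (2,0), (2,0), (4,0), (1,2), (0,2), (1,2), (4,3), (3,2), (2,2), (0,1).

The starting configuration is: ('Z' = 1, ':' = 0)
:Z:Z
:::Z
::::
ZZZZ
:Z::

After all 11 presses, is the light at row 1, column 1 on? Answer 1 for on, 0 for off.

1

0) :Z:Z
:::Z
::::
ZZZZ
:Z::
1) :Z:Z
:::Z
::::
Z:ZZ
Z:Z:
2) :Z:Z
Z::Z
ZZ::
::ZZ
Z:Z:
3) :Z:Z
:::Z
::::
Z:ZZ
Z:Z:
4) :Z:Z
:::Z
::::
::ZZ
:ZZ:
5) :ZZZ
:ZZ:
::Z:
::ZZ
:ZZ:
6) ::::
:Z::
::Z:
::ZZ
:ZZ:
7) ::Z:
::ZZ
::::
::ZZ
:ZZ:
8) ::Z:
::ZZ
::::
::Z:
:Z:Z
9) ::Z:
::ZZ
::Z:
:Z:Z
:ZZZ
10) ::Z:
:::Z
:Z:Z
:ZZZ
:ZZZ
11) ZZ::
:Z:Z
:Z:Z
:ZZZ
:ZZZ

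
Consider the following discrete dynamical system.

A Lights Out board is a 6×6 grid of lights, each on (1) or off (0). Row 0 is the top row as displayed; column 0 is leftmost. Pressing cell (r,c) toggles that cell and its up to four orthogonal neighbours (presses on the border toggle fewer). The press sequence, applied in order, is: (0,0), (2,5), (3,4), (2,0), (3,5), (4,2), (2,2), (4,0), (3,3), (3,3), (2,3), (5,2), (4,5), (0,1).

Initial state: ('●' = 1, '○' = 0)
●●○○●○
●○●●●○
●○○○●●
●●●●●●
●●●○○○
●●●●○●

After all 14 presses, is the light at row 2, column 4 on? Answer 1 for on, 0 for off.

k=0  ●●○○●○
●○●●●○
●○○○●●
●●●●●●
●●●○○○
●●●●○●
k=1  ○○○○●○
○○●●●○
●○○○●●
●●●●●●
●●●○○○
●●●●○●
k=2  ○○○○●○
○○●●●●
●○○○○○
●●●●●○
●●●○○○
●●●●○●
k=3  ○○○○●○
○○●●●●
●○○○●○
●●●○○●
●●●○●○
●●●●○●
k=4  ○○○○●○
●○●●●●
○●○○●○
○●●○○●
●●●○●○
●●●●○●
k=5  ○○○○●○
●○●●●●
○●○○●●
○●●○●○
●●●○●●
●●●●○●
k=6  ○○○○●○
●○●●●●
○●○○●●
○●○○●○
●○○●●●
●●○●○●
k=7  ○○○○●○
●○○●●●
○○●●●●
○●●○●○
●○○●●●
●●○●○●
k=8  ○○○○●○
●○○●●●
○○●●●●
●●●○●○
○●○●●●
○●○●○●
k=9  ○○○○●○
●○○●●●
○○●○●●
●●○●○○
○●○○●●
○●○●○●
k=10  ○○○○●○
●○○●●●
○○●●●●
●●●○●○
○●○●●●
○●○●○●
k=11  ○○○○●○
●○○○●●
○○○○○●
●●●●●○
○●○●●●
○●○●○●
k=12  ○○○○●○
●○○○●●
○○○○○●
●●●●●○
○●●●●●
○○●○○●
k=13  ○○○○●○
●○○○●●
○○○○○●
●●●●●●
○●●●○○
○○●○○○
k=14  ●●●○●○
●●○○●●
○○○○○●
●●●●●●
○●●●○○
○○●○○○

0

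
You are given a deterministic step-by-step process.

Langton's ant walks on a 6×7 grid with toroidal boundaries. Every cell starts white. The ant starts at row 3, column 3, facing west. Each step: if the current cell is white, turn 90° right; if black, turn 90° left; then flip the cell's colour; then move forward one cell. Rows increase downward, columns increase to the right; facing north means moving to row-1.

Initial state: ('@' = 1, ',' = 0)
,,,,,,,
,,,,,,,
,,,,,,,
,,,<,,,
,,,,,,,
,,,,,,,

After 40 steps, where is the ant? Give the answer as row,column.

3,5

gen 0: ,,,,,,,
,,,,,,,
,,,,,,,
,,,<,,,
,,,,,,,
,,,,,,,
gen 1: ,,,,,,,
,,,,,,,
,,,^,,,
,,,@,,,
,,,,,,,
,,,,,,,
gen 2: ,,,,,,,
,,,,,,,
,,,@>,,
,,,@,,,
,,,,,,,
,,,,,,,
gen 3: ,,,,,,,
,,,,,,,
,,,@@,,
,,,@v,,
,,,,,,,
,,,,,,,
gen 4: ,,,,,,,
,,,,,,,
,,,@@,,
,,,<@,,
,,,,,,,
,,,,,,,
gen 5: ,,,,,,,
,,,,,,,
,,,@@,,
,,,,@,,
,,,v,,,
,,,,,,,
gen 6: ,,,,,,,
,,,,,,,
,,,@@,,
,,,,@,,
,,<@,,,
,,,,,,,
gen 7: ,,,,,,,
,,,,,,,
,,,@@,,
,,^,@,,
,,@@,,,
,,,,,,,
gen 8: ,,,,,,,
,,,,,,,
,,,@@,,
,,@>@,,
,,@@,,,
,,,,,,,
gen 9: ,,,,,,,
,,,,,,,
,,,@@,,
,,@@@,,
,,@v,,,
,,,,,,,
gen 10: ,,,,,,,
,,,,,,,
,,,@@,,
,,@@@,,
,,@,>,,
,,,,,,,
gen 11: ,,,,,,,
,,,,,,,
,,,@@,,
,,@@@,,
,,@,@,,
,,,,v,,
gen 12: ,,,,,,,
,,,,,,,
,,,@@,,
,,@@@,,
,,@,@,,
,,,<@,,
gen 13: ,,,,,,,
,,,,,,,
,,,@@,,
,,@@@,,
,,@^@,,
,,,@@,,
gen 14: ,,,,,,,
,,,,,,,
,,,@@,,
,,@@@,,
,,@@>,,
,,,@@,,
gen 15: ,,,,,,,
,,,,,,,
,,,@@,,
,,@@^,,
,,@@,,,
,,,@@,,
gen 16: ,,,,,,,
,,,,,,,
,,,@@,,
,,@<,,,
,,@@,,,
,,,@@,,
gen 17: ,,,,,,,
,,,,,,,
,,,@@,,
,,@,,,,
,,@v,,,
,,,@@,,
gen 18: ,,,,,,,
,,,,,,,
,,,@@,,
,,@,,,,
,,@,>,,
,,,@@,,
gen 19: ,,,,,,,
,,,,,,,
,,,@@,,
,,@,,,,
,,@,@,,
,,,@v,,
gen 20: ,,,,,,,
,,,,,,,
,,,@@,,
,,@,,,,
,,@,@,,
,,,@,>,
gen 21: ,,,,,v,
,,,,,,,
,,,@@,,
,,@,,,,
,,@,@,,
,,,@,@,
gen 22: ,,,,<@,
,,,,,,,
,,,@@,,
,,@,,,,
,,@,@,,
,,,@,@,
gen 23: ,,,,@@,
,,,,,,,
,,,@@,,
,,@,,,,
,,@,@,,
,,,@^@,
gen 24: ,,,,@@,
,,,,,,,
,,,@@,,
,,@,,,,
,,@,@,,
,,,@@>,
gen 25: ,,,,@@,
,,,,,,,
,,,@@,,
,,@,,,,
,,@,@^,
,,,@@,,
gen 26: ,,,,@@,
,,,,,,,
,,,@@,,
,,@,,,,
,,@,@@>
,,,@@,,
gen 27: ,,,,@@,
,,,,,,,
,,,@@,,
,,@,,,,
,,@,@@@
,,,@@,v
gen 28: ,,,,@@,
,,,,,,,
,,,@@,,
,,@,,,,
,,@,@@@
,,,@@<@
gen 29: ,,,,@@,
,,,,,,,
,,,@@,,
,,@,,,,
,,@,@^@
,,,@@@@
gen 30: ,,,,@@,
,,,,,,,
,,,@@,,
,,@,,,,
,,@,<,@
,,,@@@@
gen 31: ,,,,@@,
,,,,,,,
,,,@@,,
,,@,,,,
,,@,,,@
,,,@v@@
gen 32: ,,,,@@,
,,,,,,,
,,,@@,,
,,@,,,,
,,@,,,@
,,,@,>@
gen 33: ,,,,@@,
,,,,,,,
,,,@@,,
,,@,,,,
,,@,,^@
,,,@,,@
gen 34: ,,,,@@,
,,,,,,,
,,,@@,,
,,@,,,,
,,@,,@>
,,,@,,@
gen 35: ,,,,@@,
,,,,,,,
,,,@@,,
,,@,,,^
,,@,,@,
,,,@,,@
gen 36: ,,,,@@,
,,,,,,,
,,,@@,,
>,@,,,@
,,@,,@,
,,,@,,@
gen 37: ,,,,@@,
,,,,,,,
,,,@@,,
@,@,,,@
v,@,,@,
,,,@,,@
gen 38: ,,,,@@,
,,,,,,,
,,,@@,,
@,@,,,@
@,@,,@<
,,,@,,@
gen 39: ,,,,@@,
,,,,,,,
,,,@@,,
@,@,,,^
@,@,,@@
,,,@,,@
gen 40: ,,,,@@,
,,,,,,,
,,,@@,,
@,@,,<,
@,@,,@@
,,,@,,@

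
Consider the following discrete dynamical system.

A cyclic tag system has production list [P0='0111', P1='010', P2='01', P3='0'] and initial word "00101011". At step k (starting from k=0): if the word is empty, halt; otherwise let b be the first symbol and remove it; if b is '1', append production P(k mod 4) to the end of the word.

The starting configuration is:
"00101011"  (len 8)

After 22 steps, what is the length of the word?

k=0  "00101011"  (len 8)
k=1  "0101011"  (len 7)
k=2  "101011"  (len 6)
k=3  "0101101"  (len 7)
k=4  "101101"  (len 6)
k=5  "011010111"  (len 9)
k=6  "11010111"  (len 8)
k=7  "101011101"  (len 9)
k=8  "010111010"  (len 9)
k=9  "10111010"  (len 8)
k=10  "0111010010"  (len 10)
k=11  "111010010"  (len 9)
k=12  "110100100"  (len 9)
k=13  "101001000111"  (len 12)
k=14  "01001000111010"  (len 14)
k=15  "1001000111010"  (len 13)
k=16  "0010001110100"  (len 13)
k=17  "010001110100"  (len 12)
k=18  "10001110100"  (len 11)
k=19  "000111010001"  (len 12)
k=20  "00111010001"  (len 11)
k=21  "0111010001"  (len 10)
k=22  "111010001"  (len 9)

9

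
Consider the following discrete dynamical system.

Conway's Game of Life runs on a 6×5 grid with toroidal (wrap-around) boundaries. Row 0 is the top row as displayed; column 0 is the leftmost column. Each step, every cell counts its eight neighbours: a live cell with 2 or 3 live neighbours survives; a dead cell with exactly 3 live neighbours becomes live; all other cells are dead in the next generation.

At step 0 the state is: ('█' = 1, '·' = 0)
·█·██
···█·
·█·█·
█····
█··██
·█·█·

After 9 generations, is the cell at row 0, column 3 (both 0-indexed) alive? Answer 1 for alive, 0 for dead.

0

t=0: ·█·██
···█·
·█·█·
█····
█··██
·█·█·
t=1: █··██
█··█·
··█·█
████·
████·
·█···
t=2: ████·
███··
·····
·····
···█·
·····
t=3: █··██
█··██
·█···
·····
·····
·█·██
t=4: ·█···
·███·
█···█
·····
·····
··██·
t=5: ·█···
·████
█████
·····
·····
··█··
t=6: ██···
·····
·····
█████
·····
·····
t=7: ·····
·····
█████
█████
█████
·····
t=8: ·····
█████
·····
·····
·····
█████
t=9: ·····
█████
█████
·····
█████
█████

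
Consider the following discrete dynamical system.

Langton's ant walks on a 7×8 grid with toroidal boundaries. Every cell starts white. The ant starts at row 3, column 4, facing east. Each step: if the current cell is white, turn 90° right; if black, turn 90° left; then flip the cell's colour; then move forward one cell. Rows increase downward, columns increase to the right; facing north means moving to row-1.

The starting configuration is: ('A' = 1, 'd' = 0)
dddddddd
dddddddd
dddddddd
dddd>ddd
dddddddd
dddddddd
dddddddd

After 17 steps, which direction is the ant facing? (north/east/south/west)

t=0: dddddddd
dddddddd
dddddddd
dddd>ddd
dddddddd
dddddddd
dddddddd
t=1: dddddddd
dddddddd
dddddddd
ddddAddd
ddddvddd
dddddddd
dddddddd
t=2: dddddddd
dddddddd
dddddddd
ddddAddd
ddd<Addd
dddddddd
dddddddd
t=3: dddddddd
dddddddd
dddddddd
ddd^Addd
dddAAddd
dddddddd
dddddddd
t=4: dddddddd
dddddddd
dddddddd
dddA>ddd
dddAAddd
dddddddd
dddddddd
t=5: dddddddd
dddddddd
dddd^ddd
dddAdddd
dddAAddd
dddddddd
dddddddd
t=6: dddddddd
dddddddd
ddddA>dd
dddAdddd
dddAAddd
dddddddd
dddddddd
t=7: dddddddd
dddddddd
ddddAAdd
dddAdvdd
dddAAddd
dddddddd
dddddddd
t=8: dddddddd
dddddddd
ddddAAdd
dddA<Add
dddAAddd
dddddddd
dddddddd
t=9: dddddddd
dddddddd
dddd^Add
dddAAAdd
dddAAddd
dddddddd
dddddddd
t=10: dddddddd
dddddddd
ddd<dAdd
dddAAAdd
dddAAddd
dddddddd
dddddddd
t=11: dddddddd
ddd^dddd
dddAdAdd
dddAAAdd
dddAAddd
dddddddd
dddddddd
t=12: dddddddd
dddA>ddd
dddAdAdd
dddAAAdd
dddAAddd
dddddddd
dddddddd
t=13: dddddddd
dddAAddd
dddAvAdd
dddAAAdd
dddAAddd
dddddddd
dddddddd
t=14: dddddddd
dddAAddd
ddd<AAdd
dddAAAdd
dddAAddd
dddddddd
dddddddd
t=15: dddddddd
dddAAddd
ddddAAdd
dddvAAdd
dddAAddd
dddddddd
dddddddd
t=16: dddddddd
dddAAddd
ddddAAdd
dddd>Add
dddAAddd
dddddddd
dddddddd
t=17: dddddddd
dddAAddd
dddd^Add
dddddAdd
dddAAddd
dddddddd
dddddddd

north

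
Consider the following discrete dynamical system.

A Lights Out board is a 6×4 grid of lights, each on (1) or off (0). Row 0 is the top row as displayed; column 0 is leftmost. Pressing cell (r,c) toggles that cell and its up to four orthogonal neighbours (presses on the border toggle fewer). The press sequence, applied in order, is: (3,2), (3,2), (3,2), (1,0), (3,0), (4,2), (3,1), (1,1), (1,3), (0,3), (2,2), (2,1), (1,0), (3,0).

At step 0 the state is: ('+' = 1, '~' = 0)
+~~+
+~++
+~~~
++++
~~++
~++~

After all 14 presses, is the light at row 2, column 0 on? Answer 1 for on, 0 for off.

0

step 0: +~~+
+~++
+~~~
++++
~~++
~++~
step 1: +~~+
+~++
+~+~
+~~~
~~~+
~++~
step 2: +~~+
+~++
+~~~
++++
~~++
~++~
step 3: +~~+
+~++
+~+~
+~~~
~~~+
~++~
step 4: ~~~+
~+++
~~+~
+~~~
~~~+
~++~
step 5: ~~~+
~+++
+~+~
~+~~
+~~+
~++~
step 6: ~~~+
~+++
+~+~
~++~
+++~
~+~~
step 7: ~~~+
~+++
+++~
+~~~
+~+~
~+~~
step 8: ~+~+
+~~+
+~+~
+~~~
+~+~
~+~~
step 9: ~+~~
+~+~
+~++
+~~~
+~+~
~+~~
step 10: ~+++
+~++
+~++
+~~~
+~+~
~+~~
step 11: ~+++
+~~+
++~~
+~+~
+~+~
~+~~
step 12: ~+++
++~+
~~+~
+++~
+~+~
~+~~
step 13: ++++
~~~+
+~+~
+++~
+~+~
~+~~
step 14: ++++
~~~+
~~+~
~~+~
~~+~
~+~~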